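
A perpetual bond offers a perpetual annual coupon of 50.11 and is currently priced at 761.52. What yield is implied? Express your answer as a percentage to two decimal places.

6.58%

P = C/r ⇒ r = C/P = 50.11/761.52 = 0.065803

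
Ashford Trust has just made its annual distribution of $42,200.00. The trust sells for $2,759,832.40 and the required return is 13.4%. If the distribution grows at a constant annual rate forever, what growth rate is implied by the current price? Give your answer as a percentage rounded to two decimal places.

11.69%

P = D₀(1+g)/(r−g) ⇒ P(r−g) = D₀(1+g) ⇒ g(P+D₀) = P·r − D₀
g = (P·r − D₀)/(P + D₀) = ($2,759,832.40×0.134 − $42,200.00) / ($2,759,832.40 + $42,200.00) = 0.116921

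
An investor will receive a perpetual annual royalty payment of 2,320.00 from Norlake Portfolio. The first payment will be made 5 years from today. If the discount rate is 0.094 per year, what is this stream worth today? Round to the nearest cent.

Value at end of year 4: C / r = 2,320.00 / 0.094 = 24,680.8511
Discount to today: PV = 24,680.8511 / (1 + 0.094)^4 = 24,680.8511 / 1.432416 = 17,230.22

17230.22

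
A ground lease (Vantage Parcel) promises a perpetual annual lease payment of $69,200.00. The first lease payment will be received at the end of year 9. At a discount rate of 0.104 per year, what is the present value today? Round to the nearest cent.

Value at end of year 8: C / r = $69,200.00 / 0.104 = $665,384.6154
Discount to today: PV = $665,384.6154 / (1 + 0.104)^8 = $665,384.6154 / 2.206747 = $301,522.81

$301522.81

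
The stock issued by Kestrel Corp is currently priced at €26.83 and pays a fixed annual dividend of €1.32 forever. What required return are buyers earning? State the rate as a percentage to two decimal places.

4.92%

P = C/r ⇒ r = C/P = €1.32/€26.83 = 0.049199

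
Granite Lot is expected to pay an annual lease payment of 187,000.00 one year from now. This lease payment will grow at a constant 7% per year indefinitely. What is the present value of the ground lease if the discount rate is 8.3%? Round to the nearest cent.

Growing perpetuity: P = D₁ / (r − g) = 187,000.0000 / (0.083 − 0.07) = 14,384,615.38

14384615.38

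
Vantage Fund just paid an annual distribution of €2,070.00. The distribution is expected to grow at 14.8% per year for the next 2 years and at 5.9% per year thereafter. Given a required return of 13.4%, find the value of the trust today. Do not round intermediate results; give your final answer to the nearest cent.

€34171.53

D_1 = 2376.36000
D_2 = 2728.06128
Terminal value at year 2: TV = D_2×(1+g_2)/(r−g_2) = 2889.01690/0.075 = 38520.22527
P_0 = D_1/(1+r)^1 + D_2/(1+r)^2 + TV/(1+r)^2
    = 2095.55556 + 2121.42661 + 29954.54376 = 34171.52593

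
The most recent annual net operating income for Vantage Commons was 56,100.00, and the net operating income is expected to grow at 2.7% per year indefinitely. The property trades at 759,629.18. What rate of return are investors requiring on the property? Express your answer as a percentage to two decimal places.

D₁ = 56,100.00 × 1.027 = 57,614.7000
P = D₁/(r − g) ⇒ r = D₁/P + g = 57,614.7000/759,629.18 + 0.027 = 0.075846 + 0.027 = 0.102846

10.28%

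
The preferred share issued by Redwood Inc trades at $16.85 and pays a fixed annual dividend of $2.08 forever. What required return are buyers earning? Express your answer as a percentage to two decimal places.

12.34%

P = C/r ⇒ r = C/P = $2.08/$16.85 = 0.123442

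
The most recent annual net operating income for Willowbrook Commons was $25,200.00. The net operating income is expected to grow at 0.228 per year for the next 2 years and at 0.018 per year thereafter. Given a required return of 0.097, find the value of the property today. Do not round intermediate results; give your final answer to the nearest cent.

$466703.20

D_1 = 30945.60000
D_2 = 38001.19680
Terminal value at year 2: TV = D_2×(1+g_2)/(r−g_2) = 38685.21834/0.079 = 489686.30813
P_0 = D_1/(1+r)^1 + D_2/(1+r)^2 + TV/(1+r)^2
    = 28209.29809 + 31577.95629 + 406915.94307 = 466703.19744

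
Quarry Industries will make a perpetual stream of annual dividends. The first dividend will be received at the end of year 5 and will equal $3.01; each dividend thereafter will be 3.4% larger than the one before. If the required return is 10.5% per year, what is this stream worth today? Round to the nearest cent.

Value at end of year 4: C₁ / (r − g) = $3.01 / (0.105 − 0.034) = $42.3944
Discount to today: PV = $42.3944 / (1 + 0.105)^4 = $42.3944 / 1.490902 = $28.44

$28.44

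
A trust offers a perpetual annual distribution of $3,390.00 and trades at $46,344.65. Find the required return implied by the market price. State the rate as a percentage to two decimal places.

P = C/r ⇒ r = C/P = $3,390.00/$46,344.65 = 0.073148

7.31%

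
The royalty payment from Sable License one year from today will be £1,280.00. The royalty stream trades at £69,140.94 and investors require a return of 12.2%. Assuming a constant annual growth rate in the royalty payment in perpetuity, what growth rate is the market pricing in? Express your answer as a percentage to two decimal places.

P = D₁/(r−g) ⇒ g = r − D₁/P = 0.122 − £1,280.00/£69,140.94 = 0.103487

10.35%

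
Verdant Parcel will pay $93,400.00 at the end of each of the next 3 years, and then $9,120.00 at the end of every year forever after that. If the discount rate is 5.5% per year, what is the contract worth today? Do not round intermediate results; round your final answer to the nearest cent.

$393200.01

PV of 3-year annuity: $93,400.00 × [1 − (1+0.055)^−3] / 0.055 = 251986.97755
Perpetuity value at year 3: $9,120.00 / 0.055 = 165818.18182
PV of perpetuity: 165818.18182 / (1+0.055)^3 = 141213.02941
Total PV = 251986.97755 + 141213.02941 = 393200.00696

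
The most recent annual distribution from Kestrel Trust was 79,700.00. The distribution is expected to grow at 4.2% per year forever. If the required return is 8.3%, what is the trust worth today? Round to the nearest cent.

D₁ = D₀ × (1 + g) = 79,700.00 × 1.042 = 83,047.4000
Growing perpetuity: P = D₁ / (r − g) = 83,047.4000 / (0.083 − 0.042) = 2,025,546.34

2025546.34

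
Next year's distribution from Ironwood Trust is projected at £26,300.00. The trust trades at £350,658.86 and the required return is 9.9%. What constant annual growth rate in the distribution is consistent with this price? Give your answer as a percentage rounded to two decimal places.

P = D₁/(r−g) ⇒ g = r − D₁/P = 0.099 − £26,300.00/£350,658.86 = 0.023998

2.40%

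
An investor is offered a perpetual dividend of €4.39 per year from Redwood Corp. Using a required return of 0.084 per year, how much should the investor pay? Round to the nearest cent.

Level perpetuity: PV = C / r = €4.39 / 0.084 = €52.26

€52.26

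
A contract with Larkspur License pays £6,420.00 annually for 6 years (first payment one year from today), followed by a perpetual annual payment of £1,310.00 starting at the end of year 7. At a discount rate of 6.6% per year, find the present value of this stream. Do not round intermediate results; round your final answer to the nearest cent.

PV of 6-year annuity: £6,420.00 × [1 − (1+0.066)^−6] / 0.066 = 30982.75088
Perpetuity value at year 6: £1,310.00 / 0.066 = 19848.48485
PV of perpetuity: 19848.48485 / (1+0.066)^6 = 13526.45936
Total PV = 30982.75088 + 13526.45936 = 44509.21023

£44509.21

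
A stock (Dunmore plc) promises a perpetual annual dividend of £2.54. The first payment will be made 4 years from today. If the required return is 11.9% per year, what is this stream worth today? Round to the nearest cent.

Value at end of year 3: C / r = £2.54 / 0.119 = £21.3445
Discount to today: PV = £21.3445 / (1 + 0.119)^3 = £21.3445 / 1.401168 = £15.23

£15.23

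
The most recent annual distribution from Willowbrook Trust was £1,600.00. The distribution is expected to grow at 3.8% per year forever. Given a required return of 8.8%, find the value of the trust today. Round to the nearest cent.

£33216.00

D₁ = D₀ × (1 + g) = £1,600.00 × 1.038 = £1,660.8000
Growing perpetuity: P = D₁ / (r − g) = £1,660.8000 / (0.088 − 0.038) = £33,216.00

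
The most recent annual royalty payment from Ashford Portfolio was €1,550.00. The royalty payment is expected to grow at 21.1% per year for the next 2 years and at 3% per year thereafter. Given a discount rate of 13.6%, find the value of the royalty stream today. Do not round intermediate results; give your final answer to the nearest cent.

D_1 = 1877.05000
D_2 = 2273.10755
Terminal value at year 2: TV = D_2×(1+g_2)/(r−g_2) = 2341.30078/0.106 = 22087.74317
P_0 = D_1/(1+r)^1 + D_2/(1+r)^2 + TV/(1+r)^2
    = 1652.33275 + 1761.42162 + 17115.70061 = 20529.45497

€20529.45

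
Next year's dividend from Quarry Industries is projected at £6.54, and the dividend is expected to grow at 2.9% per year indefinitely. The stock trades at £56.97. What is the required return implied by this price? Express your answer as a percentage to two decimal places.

14.38%

P = D₁/(r − g) ⇒ r = D₁/P + g = £6.5400/£56.97 + 0.029 = 0.114797 + 0.029 = 0.143797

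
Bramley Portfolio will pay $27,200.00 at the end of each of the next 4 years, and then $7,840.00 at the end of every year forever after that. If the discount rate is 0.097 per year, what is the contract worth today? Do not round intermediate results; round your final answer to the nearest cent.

$142594.00

PV of 4-year annuity: $27,200.00 × [1 − (1+0.097)^−4] / 0.097 = 86783.25658
Perpetuity value at year 4: $7,840.00 / 0.097 = 80824.74227
PV of perpetuity: 80824.74227 / (1+0.097)^4 = 55810.74478
Total PV = 86783.25658 + 55810.74478 = 142594.00137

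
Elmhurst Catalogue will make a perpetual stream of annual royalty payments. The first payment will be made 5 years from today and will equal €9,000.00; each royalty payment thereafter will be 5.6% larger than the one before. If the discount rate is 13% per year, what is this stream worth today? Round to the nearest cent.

Value at end of year 4: C₁ / (r − g) = €9,000.00 / (0.13 − 0.056) = €121,621.6216
Discount to today: PV = €121,621.6216 / (1 + 0.13)^4 = €121,621.6216 / 1.630474 = €74,592.82

€74592.82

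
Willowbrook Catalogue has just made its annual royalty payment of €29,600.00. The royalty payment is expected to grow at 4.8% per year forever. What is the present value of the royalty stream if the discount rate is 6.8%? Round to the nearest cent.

€1551040.00

D₁ = D₀ × (1 + g) = €29,600.00 × 1.048 = €31,020.8000
Growing perpetuity: P = D₁ / (r − g) = €31,020.8000 / (0.068 − 0.048) = €1,551,040.00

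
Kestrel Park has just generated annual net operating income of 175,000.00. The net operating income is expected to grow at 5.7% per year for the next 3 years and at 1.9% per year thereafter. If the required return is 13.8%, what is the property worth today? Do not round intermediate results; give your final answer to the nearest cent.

1654526.88

D_1 = 184975.00000
D_2 = 195518.57500
D_3 = 206663.13377
Terminal value at year 3: TV = D_3×(1+g_2)/(r−g_2) = 210589.73332/0.119 = 1769661.62451
P_0 = D_1/(1+r)^1 + D_2/(1+r)^2 + D_3/(1+r)^3 + TV/(1+r)^3
    = 162543.93673 + 150974.46496 + 140228.47932 + 1200780.00357 = 1654526.88457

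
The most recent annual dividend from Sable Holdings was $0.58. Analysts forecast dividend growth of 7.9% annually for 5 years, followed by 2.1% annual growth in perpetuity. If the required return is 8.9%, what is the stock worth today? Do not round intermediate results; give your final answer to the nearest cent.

$11.14

D_1 = 0.62582
D_2 = 0.67526
D_3 = 0.72861
D_4 = 0.78617
D_5 = 0.84827
Terminal value at year 5: TV = D_5×(1+g_2)/(r−g_2) = 0.86609/0.068 = 12.73656
P_0 = D_1/(1+r)^1 + D_2/(1+r)^2 + D_3/(1+r)^3 + D_4/(1+r)^4 + D_5/(1+r)^5 + TV/(1+r)^5
    = 0.57467 + 0.56940 + 0.56417 + 0.55899 + 0.55385 + 8.31596 = 11.13705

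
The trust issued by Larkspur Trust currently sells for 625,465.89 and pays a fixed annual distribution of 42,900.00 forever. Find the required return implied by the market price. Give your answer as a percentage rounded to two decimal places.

6.86%

P = C/r ⇒ r = C/P = 42,900.00/625,465.89 = 0.068589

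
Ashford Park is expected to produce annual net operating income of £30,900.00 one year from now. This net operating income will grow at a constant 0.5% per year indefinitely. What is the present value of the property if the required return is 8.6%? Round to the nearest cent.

Growing perpetuity: P = D₁ / (r − g) = £30,900.0000 / (0.086 − 0.005) = £381,481.48

£381481.48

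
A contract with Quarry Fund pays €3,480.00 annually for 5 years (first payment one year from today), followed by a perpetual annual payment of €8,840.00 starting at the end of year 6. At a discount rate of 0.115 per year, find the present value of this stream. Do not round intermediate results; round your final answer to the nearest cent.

PV of 5-year annuity: €3,480.00 × [1 − (1+0.115)^−5] / 0.115 = 12701.57491
Perpetuity value at year 5: €8,840.00 / 0.115 = 76869.56522
PV of perpetuity: 76869.56522 / (1+0.115)^5 = 44604.64505
Total PV = 12701.57491 + 44604.64505 = 57306.21996

€57306.22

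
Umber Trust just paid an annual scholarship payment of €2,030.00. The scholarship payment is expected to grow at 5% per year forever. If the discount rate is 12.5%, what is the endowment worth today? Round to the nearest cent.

€28420.00

D₁ = D₀ × (1 + g) = €2,030.00 × 1.05 = €2,131.5000
Growing perpetuity: P = D₁ / (r − g) = €2,131.5000 / (0.125 − 0.05) = €28,420.00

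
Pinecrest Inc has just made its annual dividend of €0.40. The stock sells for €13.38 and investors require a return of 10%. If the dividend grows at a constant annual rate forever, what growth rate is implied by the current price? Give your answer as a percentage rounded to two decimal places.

P = D₀(1+g)/(r−g) ⇒ P(r−g) = D₀(1+g) ⇒ g(P+D₀) = P·r − D₀
g = (P·r − D₀)/(P + D₀) = (€13.38×0.1 − €0.40) / (€13.38 + €0.40) = 0.068070

6.81%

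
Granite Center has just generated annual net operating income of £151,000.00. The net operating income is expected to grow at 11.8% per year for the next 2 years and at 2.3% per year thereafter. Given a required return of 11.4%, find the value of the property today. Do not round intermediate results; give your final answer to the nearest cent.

D_1 = 168818.00000
D_2 = 188738.52400
Terminal value at year 2: TV = D_2×(1+g_2)/(r−g_2) = 193079.51005/0.091 = 2121752.85771
P_0 = D_1/(1+r)^1 + D_2/(1+r)^2 + TV/(1+r)^2
    = 151542.19031 + 152086.32743 + 1709717.72489 = 2013346.24263

£2013346.24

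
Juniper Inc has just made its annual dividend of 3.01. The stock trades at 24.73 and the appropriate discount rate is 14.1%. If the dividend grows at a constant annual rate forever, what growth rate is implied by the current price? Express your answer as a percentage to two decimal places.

1.72%

P = D₀(1+g)/(r−g) ⇒ P(r−g) = D₀(1+g) ⇒ g(P+D₀) = P·r − D₀
g = (P·r − D₀)/(P + D₀) = (24.73×0.141 − 3.01) / (24.73 + 3.01) = 0.017193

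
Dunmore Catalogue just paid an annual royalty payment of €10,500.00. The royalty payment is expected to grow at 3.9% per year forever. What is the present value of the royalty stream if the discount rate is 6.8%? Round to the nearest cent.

€376189.66

D₁ = D₀ × (1 + g) = €10,500.00 × 1.039 = €10,909.5000
Growing perpetuity: P = D₁ / (r − g) = €10,909.5000 / (0.068 − 0.039) = €376,189.66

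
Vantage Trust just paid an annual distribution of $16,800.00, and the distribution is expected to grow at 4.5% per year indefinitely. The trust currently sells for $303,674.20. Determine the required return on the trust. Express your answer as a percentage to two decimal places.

D₁ = $16,800.00 × 1.045 = $17,556.0000
P = D₁/(r − g) ⇒ r = D₁/P + g = $17,556.0000/$303,674.20 + 0.045 = 0.057812 + 0.045 = 0.102812

10.28%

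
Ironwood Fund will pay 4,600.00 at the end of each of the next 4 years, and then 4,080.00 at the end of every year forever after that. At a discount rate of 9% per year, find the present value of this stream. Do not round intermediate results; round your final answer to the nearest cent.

47017.99

PV of 4-year annuity: 4,600.00 × [1 − (1+0.09)^−4] / 0.09 = 14902.71143
Perpetuity value at year 4: 4,080.00 / 0.09 = 45333.33333
PV of perpetuity: 45333.33333 / (1+0.09)^4 = 32115.27623
Total PV = 14902.71143 + 32115.27623 = 47017.98767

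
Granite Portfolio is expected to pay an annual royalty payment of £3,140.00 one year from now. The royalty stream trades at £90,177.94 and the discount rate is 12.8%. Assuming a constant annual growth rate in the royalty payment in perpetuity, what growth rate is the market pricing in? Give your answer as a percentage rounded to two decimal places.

9.32%

P = D₁/(r−g) ⇒ g = r − D₁/P = 0.128 − £3,140.00/£90,177.94 = 0.093180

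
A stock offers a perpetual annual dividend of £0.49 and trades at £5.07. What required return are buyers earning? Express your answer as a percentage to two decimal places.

P = C/r ⇒ r = C/P = £0.49/£5.07 = 0.096647

9.66%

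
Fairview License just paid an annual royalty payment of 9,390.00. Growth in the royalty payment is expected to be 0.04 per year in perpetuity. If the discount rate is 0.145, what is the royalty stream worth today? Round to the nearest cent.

D₁ = D₀ × (1 + g) = 9,390.00 × 1.04 = 9,765.6000
Growing perpetuity: P = D₁ / (r − g) = 9,765.6000 / (0.145 − 0.04) = 93,005.71

93005.71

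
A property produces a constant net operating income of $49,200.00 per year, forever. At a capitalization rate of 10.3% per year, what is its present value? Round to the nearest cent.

$477669.90

Level perpetuity: PV = C / r = $49,200.00 / 0.103 = $477,669.90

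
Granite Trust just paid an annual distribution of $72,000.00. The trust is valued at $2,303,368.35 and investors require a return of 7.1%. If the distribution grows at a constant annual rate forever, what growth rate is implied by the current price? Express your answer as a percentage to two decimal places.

P = D₀(1+g)/(r−g) ⇒ P(r−g) = D₀(1+g) ⇒ g(P+D₀) = P·r − D₀
g = (P·r − D₀)/(P + D₀) = ($2,303,368.35×0.071 − $72,000.00) / ($2,303,368.35 + $72,000.00) = 0.038537

3.85%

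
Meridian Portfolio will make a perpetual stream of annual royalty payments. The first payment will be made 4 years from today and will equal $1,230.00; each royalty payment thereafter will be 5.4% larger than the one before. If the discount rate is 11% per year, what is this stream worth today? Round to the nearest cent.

Value at end of year 3: C₁ / (r − g) = $1,230.00 / (0.11 − 0.054) = $21,964.2857
Discount to today: PV = $21,964.2857 / (1 + 0.11)^3 = $21,964.2857 / 1.367631 = $16,060.10

$16060.10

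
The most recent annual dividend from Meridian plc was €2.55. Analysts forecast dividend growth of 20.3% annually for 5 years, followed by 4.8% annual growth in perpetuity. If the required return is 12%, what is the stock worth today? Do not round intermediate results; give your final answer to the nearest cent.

D_1 = 3.06765
D_2 = 3.69038
D_3 = 4.43953
D_4 = 5.34076
D_5 = 6.42493
Terminal value at year 5: TV = D_5×(1+g_2)/(r−g_2) = 6.73333/0.072 = 93.51841
P_0 = D_1/(1+r)^1 + D_2/(1+r)^2 + D_3/(1+r)^3 + D_4/(1+r)^4 + D_5/(1+r)^5 + TV/(1+r)^5
    = 2.73897 + 2.94195 + 3.15997 + 3.39415 + 3.64568 + 53.06486 = 68.94557

€68.95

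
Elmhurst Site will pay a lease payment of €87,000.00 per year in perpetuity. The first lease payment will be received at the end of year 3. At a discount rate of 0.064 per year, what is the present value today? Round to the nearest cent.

€1200759.48

Value at end of year 2: C / r = €87,000.00 / 0.064 = €1,359,375.0000
Discount to today: PV = €1,359,375.0000 / (1 + 0.064)^2 = €1,359,375.0000 / 1.132096 = €1,200,759.48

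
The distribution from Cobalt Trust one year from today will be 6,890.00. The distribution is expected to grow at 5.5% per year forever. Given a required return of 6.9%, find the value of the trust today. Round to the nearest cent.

Growing perpetuity: P = D₁ / (r − g) = 6,890.0000 / (0.069 − 0.055) = 492,142.86

492142.86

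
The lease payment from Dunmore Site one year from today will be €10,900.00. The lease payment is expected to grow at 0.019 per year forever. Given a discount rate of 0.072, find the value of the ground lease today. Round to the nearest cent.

€205660.38

Growing perpetuity: P = D₁ / (r − g) = €10,900.0000 / (0.072 − 0.019) = €205,660.38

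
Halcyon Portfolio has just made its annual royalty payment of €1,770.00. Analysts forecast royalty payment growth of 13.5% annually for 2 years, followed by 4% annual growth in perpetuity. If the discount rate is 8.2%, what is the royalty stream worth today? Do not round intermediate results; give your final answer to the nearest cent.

D_1 = 2008.95000
D_2 = 2280.15825
Terminal value at year 2: TV = D_2×(1+g_2)/(r−g_2) = 2371.36458/0.042 = 56461.06143
P_0 = D_1/(1+r)^1 + D_2/(1+r)^2 + TV/(1+r)^2
    = 1856.70055 + 1947.64799 + 48227.47413 = 52031.82268

€52031.82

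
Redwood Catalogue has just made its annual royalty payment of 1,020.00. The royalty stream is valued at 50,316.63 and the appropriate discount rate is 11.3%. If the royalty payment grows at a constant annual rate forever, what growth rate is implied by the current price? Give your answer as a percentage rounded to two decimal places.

P = D₀(1+g)/(r−g) ⇒ P(r−g) = D₀(1+g) ⇒ g(P+D₀) = P·r − D₀
g = (P·r − D₀)/(P + D₀) = (50,316.63×0.113 − 1,020.00) / (50,316.63 + 1,020.00) = 0.090886

9.09%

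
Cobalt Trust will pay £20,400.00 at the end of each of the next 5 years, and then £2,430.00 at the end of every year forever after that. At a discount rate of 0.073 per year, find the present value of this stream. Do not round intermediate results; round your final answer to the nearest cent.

£106380.14

PV of 5-year annuity: £20,400.00 × [1 − (1+0.073)^−5] / 0.073 = 82976.42142
Perpetuity value at year 5: £2,430.00 / 0.073 = 33287.67123
PV of perpetuity: 33287.67123 / (1+0.073)^5 = 23403.71515
Total PV = 82976.42142 + 23403.71515 = 106380.13657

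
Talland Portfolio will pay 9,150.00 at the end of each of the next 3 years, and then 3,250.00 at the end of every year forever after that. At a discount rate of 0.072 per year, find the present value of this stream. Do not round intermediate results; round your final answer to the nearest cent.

60565.95

PV of 3-year annuity: 9,150.00 × [1 − (1+0.072)^−3] / 0.072 = 23925.01789
Perpetuity value at year 3: 3,250.00 / 0.072 = 45138.88889
PV of perpetuity: 45138.88889 / (1+0.072)^3 = 36640.93171
Total PV = 23925.01789 + 36640.93171 = 60565.94961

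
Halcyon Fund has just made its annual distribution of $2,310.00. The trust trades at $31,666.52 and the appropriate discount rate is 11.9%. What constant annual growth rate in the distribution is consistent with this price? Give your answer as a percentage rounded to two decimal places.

P = D₀(1+g)/(r−g) ⇒ P(r−g) = D₀(1+g) ⇒ g(P+D₀) = P·r − D₀
g = (P·r − D₀)/(P + D₀) = ($31,666.52×0.119 − $2,310.00) / ($31,666.52 + $2,310.00) = 0.042921

4.29%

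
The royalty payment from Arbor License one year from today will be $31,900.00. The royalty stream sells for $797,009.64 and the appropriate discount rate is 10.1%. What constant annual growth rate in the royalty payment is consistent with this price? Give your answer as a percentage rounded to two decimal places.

P = D₁/(r−g) ⇒ g = r − D₁/P = 0.101 − $31,900.00/$797,009.64 = 0.060975

6.10%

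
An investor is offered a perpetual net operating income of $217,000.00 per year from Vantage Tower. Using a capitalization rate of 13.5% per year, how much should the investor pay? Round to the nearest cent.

Level perpetuity: PV = C / r = $217,000.00 / 0.135 = $1,607,407.41

$1607407.41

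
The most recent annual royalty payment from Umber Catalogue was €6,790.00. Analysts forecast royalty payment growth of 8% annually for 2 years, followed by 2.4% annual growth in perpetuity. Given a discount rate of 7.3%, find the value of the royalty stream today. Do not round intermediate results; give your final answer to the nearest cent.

€157467.77

D_1 = 7333.20000
D_2 = 7919.85600
Terminal value at year 2: TV = D_2×(1+g_2)/(r−g_2) = 8109.93254/0.049 = 165508.82743
P_0 = D_1/(1+r)^1 + D_2/(1+r)^2 + TV/(1+r)^2
    = 6834.29637 + 6878.88171 + 143754.58920 = 157467.76727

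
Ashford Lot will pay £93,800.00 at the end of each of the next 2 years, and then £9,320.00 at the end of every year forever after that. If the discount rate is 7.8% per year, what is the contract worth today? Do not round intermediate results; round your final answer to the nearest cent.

PV of 2-year annuity: £93,800.00 × [1 − (1+0.078)^−2] / 0.078 = 167730.04361
Perpetuity value at year 2: £9,320.00 / 0.078 = 119487.17949
PV of perpetuity: 119487.17949 / (1+0.078)^2 = 102821.46513
Total PV = 167730.04361 + 102821.46513 = 270551.50874

£270551.51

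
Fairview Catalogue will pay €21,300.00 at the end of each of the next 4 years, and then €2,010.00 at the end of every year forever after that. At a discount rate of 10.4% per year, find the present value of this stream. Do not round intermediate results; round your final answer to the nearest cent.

€79947.90

PV of 4-year annuity: €21,300.00 × [1 − (1+0.104)^−4] / 0.104 = 66937.63041
Perpetuity value at year 4: €2,010.00 / 0.104 = 19326.92308
PV of perpetuity: 19326.92308 / (1+0.104)^4 = 13010.27345
Total PV = 66937.63041 + 13010.27345 = 79947.90386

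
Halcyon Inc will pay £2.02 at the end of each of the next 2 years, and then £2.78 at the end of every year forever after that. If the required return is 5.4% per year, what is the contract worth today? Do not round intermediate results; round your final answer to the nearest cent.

PV of 2-year annuity: £2.02 × [1 − (1+0.054)^−2] / 0.054 = 3.73483
Perpetuity value at year 2: £2.78 / 0.054 = 51.48148
PV of perpetuity: 51.48148 / (1+0.054)^2 = 46.34147
Total PV = 3.73483 + 46.34147 = 50.07630

£50.08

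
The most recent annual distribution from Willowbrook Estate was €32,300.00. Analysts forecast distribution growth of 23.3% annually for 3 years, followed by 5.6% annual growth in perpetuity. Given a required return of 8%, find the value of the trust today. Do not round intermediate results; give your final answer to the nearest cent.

€2241858.61

D_1 = 39825.90000
D_2 = 49105.33470
D_3 = 60546.87769
Terminal value at year 3: TV = D_3×(1+g_2)/(r−g_2) = 63937.50284/0.024 = 2664062.61814
P_0 = D_1/(1+r)^1 + D_2/(1+r)^2 + D_3/(1+r)^3 + TV/(1+r)^3
    = 36875.83333 + 42099.90972 + 48064.06360 + 2114818.79838 = 2241858.60503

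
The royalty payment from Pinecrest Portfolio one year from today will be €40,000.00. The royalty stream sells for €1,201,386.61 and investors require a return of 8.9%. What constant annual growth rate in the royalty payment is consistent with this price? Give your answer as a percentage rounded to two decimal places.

5.57%

P = D₁/(r−g) ⇒ g = r − D₁/P = 0.089 − €40,000.00/€1,201,386.61 = 0.055705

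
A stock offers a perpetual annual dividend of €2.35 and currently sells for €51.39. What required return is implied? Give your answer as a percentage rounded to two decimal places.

4.57%

P = C/r ⇒ r = C/P = €2.35/€51.39 = 0.045729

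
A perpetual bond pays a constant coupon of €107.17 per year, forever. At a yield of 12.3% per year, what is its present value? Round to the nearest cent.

€871.30

Level perpetuity: PV = C / r = €107.17 / 0.123 = €871.30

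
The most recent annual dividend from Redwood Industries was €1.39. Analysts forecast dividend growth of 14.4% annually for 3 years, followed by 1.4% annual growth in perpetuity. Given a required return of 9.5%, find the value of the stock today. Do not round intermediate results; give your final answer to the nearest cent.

€24.40

D_1 = 1.59016
D_2 = 1.81914
D_3 = 2.08110
Terminal value at year 3: TV = D_3×(1+g_2)/(r−g_2) = 2.11024/0.081 = 26.05228
P_0 = D_1/(1+r)^1 + D_2/(1+r)^2 + D_3/(1+r)^3 + TV/(1+r)^3
    = 1.45220 + 1.51719 + 1.58508 + 19.84282 = 24.39729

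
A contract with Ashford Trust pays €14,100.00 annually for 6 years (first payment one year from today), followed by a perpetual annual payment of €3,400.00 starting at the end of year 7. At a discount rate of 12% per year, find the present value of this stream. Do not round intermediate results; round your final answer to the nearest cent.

€72325.39

PV of 6-year annuity: €14,100.00 × [1 − (1+0.12)^−6] / 0.12 = 57970.84326
Perpetuity value at year 6: €3,400.00 / 0.12 = 28333.33333
PV of perpetuity: 28333.33333 / (1+0.12)^6 = 14354.54843
Total PV = 57970.84326 + 14354.54843 = 72325.39170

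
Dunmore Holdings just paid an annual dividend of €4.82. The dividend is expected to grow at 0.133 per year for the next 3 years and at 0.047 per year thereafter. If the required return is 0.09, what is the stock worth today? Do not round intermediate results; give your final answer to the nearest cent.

D_1 = 5.46106
D_2 = 6.18738
D_3 = 7.01030
Terminal value at year 3: TV = D_3×(1+g_2)/(r−g_2) = 7.33979/0.043 = 170.69272
P_0 = D_1/(1+r)^1 + D_2/(1+r)^2 + D_3/(1+r)^3 + TV/(1+r)^3
    = 5.01015 + 5.20779 + 5.41324 + 131.80610 = 147.43728

€147.44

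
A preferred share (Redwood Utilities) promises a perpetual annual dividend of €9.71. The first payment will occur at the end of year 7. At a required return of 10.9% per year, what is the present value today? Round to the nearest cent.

Value at end of year 6: C / r = €9.71 / 0.109 = €89.0826
Discount to today: PV = €89.0826 / (1 + 0.109)^6 = €89.0826 / 1.860327 = €47.89

€47.89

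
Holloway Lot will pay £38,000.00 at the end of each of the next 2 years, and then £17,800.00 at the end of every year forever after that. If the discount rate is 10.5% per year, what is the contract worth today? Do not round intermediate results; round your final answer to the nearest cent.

£204347.83

PV of 2-year annuity: £38,000.00 × [1 − (1+0.105)^−2] / 0.105 = 65510.53418
Perpetuity value at year 2: £17,800.00 / 0.105 = 169523.80952
PV of perpetuity: 169523.80952 / (1+0.105)^2 = 138837.29614
Total PV = 65510.53418 + 138837.29614 = 204347.83033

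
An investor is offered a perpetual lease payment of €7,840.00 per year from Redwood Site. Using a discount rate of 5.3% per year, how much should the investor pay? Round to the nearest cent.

€147924.53

Level perpetuity: PV = C / r = €7,840.00 / 0.053 = €147,924.53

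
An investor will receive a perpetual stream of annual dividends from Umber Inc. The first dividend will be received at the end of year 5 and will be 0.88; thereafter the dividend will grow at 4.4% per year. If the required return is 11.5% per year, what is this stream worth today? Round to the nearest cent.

Value at end of year 4: C₁ / (r − g) = 0.88 / (0.115 − 0.044) = 12.3944
Discount to today: PV = 12.3944 / (1 + 0.115)^4 = 12.3944 / 1.545608 = 8.02

8.02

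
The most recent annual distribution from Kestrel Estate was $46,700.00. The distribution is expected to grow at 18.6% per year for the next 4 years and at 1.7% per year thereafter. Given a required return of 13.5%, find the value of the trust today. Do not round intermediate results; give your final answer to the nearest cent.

D_1 = 55386.20000
D_2 = 65688.03320
D_3 = 77906.00738
D_4 = 92396.52475
Terminal value at year 4: TV = D_4×(1+g_2)/(r−g_2) = 93967.26567/0.118 = 796332.75990
P_0 = D_1/(1+r)^1 + D_2/(1+r)^2 + D_3/(1+r)^3 + D_4/(1+r)^4 + TV/(1+r)^4
    = 48798.41410 + 50991.11817 + 53282.34903 + 55676.53387 + 479856.22838 = 688604.64354

$688604.64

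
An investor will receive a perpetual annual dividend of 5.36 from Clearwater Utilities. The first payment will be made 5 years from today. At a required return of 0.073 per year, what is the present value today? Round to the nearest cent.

Value at end of year 4: C / r = 5.36 / 0.073 = 73.4247
Discount to today: PV = 73.4247 / (1 + 0.073)^4 = 73.4247 / 1.325558 = 55.39

55.39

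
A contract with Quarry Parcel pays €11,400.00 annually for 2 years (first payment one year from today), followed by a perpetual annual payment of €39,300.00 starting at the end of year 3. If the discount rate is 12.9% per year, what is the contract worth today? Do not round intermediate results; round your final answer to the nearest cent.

PV of 2-year annuity: €11,400.00 × [1 − (1+0.129)^−2] / 0.129 = 19041.12609
Perpetuity value at year 2: €39,300.00 / 0.129 = 304651.16279
PV of perpetuity: 304651.16279 / (1+0.129)^2 = 239009.38601
Total PV = 19041.12609 + 239009.38601 = 258050.51210

€258050.51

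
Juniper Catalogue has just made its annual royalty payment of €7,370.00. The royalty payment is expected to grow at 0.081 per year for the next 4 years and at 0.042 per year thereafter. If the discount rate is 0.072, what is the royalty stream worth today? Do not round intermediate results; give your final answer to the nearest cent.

€294794.00

D_1 = 7966.97000
D_2 = 8612.29457
D_3 = 9309.89043
D_4 = 10063.99156
Terminal value at year 4: TV = D_4×(1+g_2)/(r−g_2) = 10486.67920/0.03 = 349555.97334
P_0 = D_1/(1+r)^1 + D_2/(1+r)^2 + D_3/(1+r)^3 + D_4/(1+r)^4 + TV/(1+r)^4
    = 7431.87500 + 7494.26947 + 7557.18778 + 7620.63432 + 264690.03202 = 294793.99860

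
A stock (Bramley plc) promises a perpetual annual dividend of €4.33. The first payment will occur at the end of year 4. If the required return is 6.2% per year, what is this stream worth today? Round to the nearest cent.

€58.31

Value at end of year 3: C / r = €4.33 / 0.062 = €69.8387
Discount to today: PV = €69.8387 / (1 + 0.062)^3 = €69.8387 / 1.197770 = €58.31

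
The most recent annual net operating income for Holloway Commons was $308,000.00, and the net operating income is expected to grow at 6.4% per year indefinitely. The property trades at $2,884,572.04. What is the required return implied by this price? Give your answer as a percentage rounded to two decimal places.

D₁ = $308,000.00 × 1.064 = $327,712.0000
P = D₁/(r − g) ⇒ r = D₁/P + g = $327,712.0000/$2,884,572.04 + 0.064 = 0.113609 + 0.064 = 0.177609

17.76%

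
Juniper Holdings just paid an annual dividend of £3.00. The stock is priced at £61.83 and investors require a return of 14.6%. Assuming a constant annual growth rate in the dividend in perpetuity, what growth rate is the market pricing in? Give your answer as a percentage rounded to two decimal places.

P = D₀(1+g)/(r−g) ⇒ P(r−g) = D₀(1+g) ⇒ g(P+D₀) = P·r − D₀
g = (P·r − D₀)/(P + D₀) = (£61.83×0.146 − £3.00) / (£61.83 + £3.00) = 0.092969

9.30%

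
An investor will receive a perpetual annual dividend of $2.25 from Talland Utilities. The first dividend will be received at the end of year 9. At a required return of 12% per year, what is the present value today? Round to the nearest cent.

$7.57

Value at end of year 8: C / r = $2.25 / 0.12 = $18.7500
Discount to today: PV = $18.7500 / (1 + 0.12)^8 = $18.7500 / 2.475963 = $7.57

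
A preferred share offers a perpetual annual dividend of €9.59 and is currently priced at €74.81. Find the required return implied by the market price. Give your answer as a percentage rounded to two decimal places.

P = C/r ⇒ r = C/P = €9.59/€74.81 = 0.128191

12.82%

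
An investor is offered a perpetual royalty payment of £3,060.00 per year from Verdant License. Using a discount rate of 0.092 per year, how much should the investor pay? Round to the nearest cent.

Level perpetuity: PV = C / r = £3,060.00 / 0.092 = £33,260.87

£33260.87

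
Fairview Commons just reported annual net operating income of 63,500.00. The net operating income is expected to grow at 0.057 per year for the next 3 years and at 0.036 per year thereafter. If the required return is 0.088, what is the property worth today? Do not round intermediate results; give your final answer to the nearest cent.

D_1 = 67119.50000
D_2 = 70945.31150
D_3 = 74989.19426
Terminal value at year 3: TV = D_3×(1+g_2)/(r−g_2) = 77688.80525/0.052 = 1494015.48555
P_0 = D_1/(1+r)^1 + D_2/(1+r)^2 + D_3/(1+r)^3 + TV/(1+r)^3
    = 61690.71691 + 59932.98509 + 58225.33570 + 1160027.84196 = 1339876.87965

1339876.88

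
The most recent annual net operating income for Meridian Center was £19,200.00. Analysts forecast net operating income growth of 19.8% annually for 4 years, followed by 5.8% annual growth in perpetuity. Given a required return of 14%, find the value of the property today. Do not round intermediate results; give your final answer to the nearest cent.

£389199.18

D_1 = 23001.60000
D_2 = 27555.91680
D_3 = 33011.98833
D_4 = 39548.36202
Terminal value at year 4: TV = D_4×(1+g_2)/(r−g_2) = 41842.16701/0.082 = 510270.32941
P_0 = D_1/(1+r)^1 + D_2/(1+r)^2 + D_3/(1+r)^3 + D_4/(1+r)^4 + TV/(1+r)^4
    = 20176.84211 + 21203.38319 + 22282.15181 + 23415.80515 + 302120.99817 = 389199.18044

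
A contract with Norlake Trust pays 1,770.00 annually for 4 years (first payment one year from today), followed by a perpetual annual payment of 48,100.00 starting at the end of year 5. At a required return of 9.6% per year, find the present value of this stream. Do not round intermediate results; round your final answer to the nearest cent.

PV of 4-year annuity: 1,770.00 × [1 − (1+0.096)^−4] / 0.096 = 5659.59024
Perpetuity value at year 4: 48,100.00 / 0.096 = 501041.66667
PV of perpetuity: 501041.66667 / (1+0.096)^4 = 347241.50251
Total PV = 5659.59024 + 347241.50251 = 352901.09275

352901.09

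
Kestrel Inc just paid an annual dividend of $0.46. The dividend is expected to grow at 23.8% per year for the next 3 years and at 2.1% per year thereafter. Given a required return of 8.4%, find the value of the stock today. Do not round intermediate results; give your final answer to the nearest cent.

$12.92

D_1 = 0.56948
D_2 = 0.70502
D_3 = 0.87281
Terminal value at year 3: TV = D_3×(1+g_2)/(r−g_2) = 0.89114/0.063 = 14.14507
P_0 = D_1/(1+r)^1 + D_2/(1+r)^2 + D_3/(1+r)^3 + TV/(1+r)^3
    = 0.52535 + 0.59999 + 0.68522 + 11.10496 = 12.91552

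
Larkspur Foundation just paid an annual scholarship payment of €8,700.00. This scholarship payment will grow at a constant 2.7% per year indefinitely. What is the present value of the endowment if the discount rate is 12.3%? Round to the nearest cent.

D₁ = D₀ × (1 + g) = €8,700.00 × 1.027 = €8,934.9000
Growing perpetuity: P = D₁ / (r − g) = €8,934.9000 / (0.123 − 0.027) = €93,071.88

€93071.88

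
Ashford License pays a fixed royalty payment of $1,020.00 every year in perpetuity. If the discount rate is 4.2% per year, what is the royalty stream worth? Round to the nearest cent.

$24285.71

Level perpetuity: PV = C / r = $1,020.00 / 0.042 = $24,285.71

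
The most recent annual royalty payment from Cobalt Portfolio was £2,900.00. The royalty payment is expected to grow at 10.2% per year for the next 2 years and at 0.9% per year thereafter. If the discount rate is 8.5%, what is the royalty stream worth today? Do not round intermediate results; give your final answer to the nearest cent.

D_1 = 3195.80000
D_2 = 3521.77160
Terminal value at year 2: TV = D_2×(1+g_2)/(r−g_2) = 3553.46754/0.076 = 46756.15190
P_0 = D_1/(1+r)^1 + D_2/(1+r)^2 + TV/(1+r)^2
    = 2945.43779 + 2991.58750 + 39717.26042 = 45654.28571

£45654.29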